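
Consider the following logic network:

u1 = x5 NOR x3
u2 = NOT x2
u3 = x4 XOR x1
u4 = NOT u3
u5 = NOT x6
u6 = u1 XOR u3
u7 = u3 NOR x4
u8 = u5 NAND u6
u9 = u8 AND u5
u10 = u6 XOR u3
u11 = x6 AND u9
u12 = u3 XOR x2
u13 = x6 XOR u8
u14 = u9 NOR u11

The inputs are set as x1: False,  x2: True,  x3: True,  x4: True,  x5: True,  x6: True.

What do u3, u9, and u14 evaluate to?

u3 = True  u9 = False  u14 = True

u1 = x5 NOR x3 = True NOR True = False
u3 = x4 XOR x1 = True XOR False = True
u5 = NOT x6 = NOT True = False
u6 = u1 XOR u3 = False XOR True = True
u8 = u5 NAND u6 = False NAND True = True
u9 = u8 AND u5 = True AND False = False
u11 = x6 AND u9 = True AND False = False
u14 = u9 NOR u11 = False NOR False = True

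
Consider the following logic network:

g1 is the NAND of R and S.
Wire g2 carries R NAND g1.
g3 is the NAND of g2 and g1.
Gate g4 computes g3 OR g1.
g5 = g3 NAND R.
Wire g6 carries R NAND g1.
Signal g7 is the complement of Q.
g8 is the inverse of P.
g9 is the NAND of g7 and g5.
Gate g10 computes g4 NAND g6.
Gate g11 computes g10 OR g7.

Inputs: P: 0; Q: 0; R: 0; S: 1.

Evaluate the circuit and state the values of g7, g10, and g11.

g7 = 1, g10 = 0, g11 = 1

g1 = R NAND S = 0 NAND 1 = 1
g2 = R NAND g1 = 0 NAND 1 = 1
g3 = g2 NAND g1 = 1 NAND 1 = 0
g4 = g3 OR g1 = 0 OR 1 = 1
g6 = R NAND g1 = 0 NAND 1 = 1
g7 = NOT Q = NOT 0 = 1
g10 = g4 NAND g6 = 1 NAND 1 = 0
g11 = g10 OR g7 = 0 OR 1 = 1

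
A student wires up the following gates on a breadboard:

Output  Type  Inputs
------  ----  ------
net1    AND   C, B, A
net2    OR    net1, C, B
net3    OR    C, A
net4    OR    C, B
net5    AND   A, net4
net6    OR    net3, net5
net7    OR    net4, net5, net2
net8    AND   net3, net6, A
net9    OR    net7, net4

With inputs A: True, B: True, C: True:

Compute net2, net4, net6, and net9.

net2 = True  net4 = True  net6 = True  net9 = True

net1 = C AND B AND A = True AND True AND True = True
net2 = net1 OR C OR B = True OR True OR True = True
net3 = C OR A = True OR True = True
net4 = C OR B = True OR True = True
net5 = A AND net4 = True AND True = True
net6 = net3 OR net5 = True OR True = True
net7 = net4 OR net5 OR net2 = True OR True OR True = True
net9 = net7 OR net4 = True OR True = True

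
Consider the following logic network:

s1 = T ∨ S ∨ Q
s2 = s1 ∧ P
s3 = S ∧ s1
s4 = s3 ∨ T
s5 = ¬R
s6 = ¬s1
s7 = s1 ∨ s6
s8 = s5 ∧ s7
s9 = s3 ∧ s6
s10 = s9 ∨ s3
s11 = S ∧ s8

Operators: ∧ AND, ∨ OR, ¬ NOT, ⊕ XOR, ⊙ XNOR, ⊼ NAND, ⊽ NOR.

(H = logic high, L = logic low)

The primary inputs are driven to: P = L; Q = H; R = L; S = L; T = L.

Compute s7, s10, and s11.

s7 = H, s10 = L, s11 = L

s1 = T OR S OR Q = L OR L OR H = H
s3 = S AND s1 = L AND H = L
s5 = NOT R = NOT L = H
s6 = NOT s1 = NOT H = L
s7 = s1 OR s6 = H OR L = H
s8 = s5 AND s7 = H AND H = H
s9 = s3 AND s6 = L AND L = L
s10 = s9 OR s3 = L OR L = L
s11 = S AND s8 = L AND H = L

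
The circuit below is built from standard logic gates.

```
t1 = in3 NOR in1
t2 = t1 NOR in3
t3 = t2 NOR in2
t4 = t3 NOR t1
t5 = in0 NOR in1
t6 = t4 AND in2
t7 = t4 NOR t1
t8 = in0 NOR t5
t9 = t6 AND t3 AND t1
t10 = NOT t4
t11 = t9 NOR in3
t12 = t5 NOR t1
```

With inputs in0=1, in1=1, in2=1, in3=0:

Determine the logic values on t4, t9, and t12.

t4 = 1; t9 = 0; t12 = 1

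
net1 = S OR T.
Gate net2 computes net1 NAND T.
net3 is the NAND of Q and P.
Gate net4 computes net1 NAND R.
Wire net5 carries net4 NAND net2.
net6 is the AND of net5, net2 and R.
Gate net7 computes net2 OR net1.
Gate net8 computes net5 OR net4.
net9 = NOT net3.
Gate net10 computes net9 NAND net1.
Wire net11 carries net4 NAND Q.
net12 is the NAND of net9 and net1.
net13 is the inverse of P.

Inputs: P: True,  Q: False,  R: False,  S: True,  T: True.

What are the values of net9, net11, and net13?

net9 = False  net11 = True  net13 = False

net1 = S OR T = True OR True = True
net3 = Q NAND P = False NAND True = True
net4 = net1 NAND R = True NAND False = True
net9 = NOT net3 = NOT True = False
net11 = net4 NAND Q = True NAND False = True
net13 = NOT P = NOT True = False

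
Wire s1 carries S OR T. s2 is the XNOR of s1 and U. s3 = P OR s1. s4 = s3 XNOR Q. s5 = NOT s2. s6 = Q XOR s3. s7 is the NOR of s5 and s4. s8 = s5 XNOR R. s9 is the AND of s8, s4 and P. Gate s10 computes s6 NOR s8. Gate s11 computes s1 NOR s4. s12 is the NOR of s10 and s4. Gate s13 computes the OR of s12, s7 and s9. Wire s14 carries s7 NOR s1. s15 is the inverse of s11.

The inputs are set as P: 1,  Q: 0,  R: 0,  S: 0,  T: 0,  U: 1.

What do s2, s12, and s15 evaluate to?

s2 = 0, s12 = 1, s15 = 0

s1 = S OR T = 0 OR 0 = 0
s2 = s1 XNOR U = 0 XNOR 1 = 0
s3 = P OR s1 = 1 OR 0 = 1
s4 = s3 XNOR Q = 1 XNOR 0 = 0
s5 = NOT s2 = NOT 0 = 1
s6 = Q XOR s3 = 0 XOR 1 = 1
s8 = s5 XNOR R = 1 XNOR 0 = 0
s10 = s6 NOR s8 = 1 NOR 0 = 0
s11 = s1 NOR s4 = 0 NOR 0 = 1
s12 = s10 NOR s4 = 0 NOR 0 = 1
s15 = NOT s11 = NOT 1 = 0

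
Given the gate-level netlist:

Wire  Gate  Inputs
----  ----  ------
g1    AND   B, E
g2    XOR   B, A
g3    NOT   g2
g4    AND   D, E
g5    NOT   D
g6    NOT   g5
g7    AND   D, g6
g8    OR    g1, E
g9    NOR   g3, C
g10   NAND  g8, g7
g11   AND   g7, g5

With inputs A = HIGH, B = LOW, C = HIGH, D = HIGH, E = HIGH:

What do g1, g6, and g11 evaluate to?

g1 = B AND E = LOW AND HIGH = LOW
g5 = NOT D = NOT HIGH = LOW
g6 = NOT g5 = NOT LOW = HIGH
g7 = D AND g6 = HIGH AND HIGH = HIGH
g11 = g7 AND g5 = HIGH AND LOW = LOW

g1 = LOW, g6 = HIGH, g11 = LOW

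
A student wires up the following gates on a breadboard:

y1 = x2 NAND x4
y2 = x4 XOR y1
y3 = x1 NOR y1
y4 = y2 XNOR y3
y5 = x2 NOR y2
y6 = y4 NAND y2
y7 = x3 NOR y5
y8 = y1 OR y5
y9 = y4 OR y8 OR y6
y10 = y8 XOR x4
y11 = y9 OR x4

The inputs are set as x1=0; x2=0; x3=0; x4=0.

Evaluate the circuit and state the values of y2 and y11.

y2 = 1, y11 = 1

y1 = x2 NAND x4 = 0 NAND 0 = 1
y2 = x4 XOR y1 = 0 XOR 1 = 1
y3 = x1 NOR y1 = 0 NOR 1 = 0
y4 = y2 XNOR y3 = 1 XNOR 0 = 0
y5 = x2 NOR y2 = 0 NOR 1 = 0
y6 = y4 NAND y2 = 0 NAND 1 = 1
y8 = y1 OR y5 = 1 OR 0 = 1
y9 = y4 OR y8 OR y6 = 0 OR 1 OR 1 = 1
y11 = y9 OR x4 = 1 OR 0 = 1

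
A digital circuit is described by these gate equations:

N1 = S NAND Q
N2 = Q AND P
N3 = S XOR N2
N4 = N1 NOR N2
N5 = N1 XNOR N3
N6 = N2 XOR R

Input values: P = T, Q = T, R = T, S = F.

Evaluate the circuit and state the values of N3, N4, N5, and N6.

N3 = T, N4 = F, N5 = T, N6 = F

N1 = S NAND Q = F NAND T = T
N2 = Q AND P = T AND T = T
N3 = S XOR N2 = F XOR T = T
N4 = N1 NOR N2 = T NOR T = F
N5 = N1 XNOR N3 = T XNOR T = T
N6 = N2 XOR R = T XOR T = F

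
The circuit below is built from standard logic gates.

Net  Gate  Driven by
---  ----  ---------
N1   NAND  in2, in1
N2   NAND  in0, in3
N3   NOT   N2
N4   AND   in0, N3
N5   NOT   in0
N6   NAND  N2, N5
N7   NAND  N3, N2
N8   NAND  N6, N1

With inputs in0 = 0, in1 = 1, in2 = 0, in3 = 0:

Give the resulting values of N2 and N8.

N2 = 1, N8 = 1

N1 = in2 NAND in1 = 0 NAND 1 = 1
N2 = in0 NAND in3 = 0 NAND 0 = 1
N5 = NOT in0 = NOT 0 = 1
N6 = N2 NAND N5 = 1 NAND 1 = 0
N8 = N6 NAND N1 = 0 NAND 1 = 1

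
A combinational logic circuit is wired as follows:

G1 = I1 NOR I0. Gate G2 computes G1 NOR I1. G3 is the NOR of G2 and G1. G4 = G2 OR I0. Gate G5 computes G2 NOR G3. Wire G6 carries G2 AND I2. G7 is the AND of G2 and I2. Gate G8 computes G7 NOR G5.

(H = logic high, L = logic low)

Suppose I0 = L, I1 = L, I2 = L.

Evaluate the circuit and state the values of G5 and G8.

G1 = I1 NOR I0 = L NOR L = H
G2 = G1 NOR I1 = H NOR L = L
G3 = G2 NOR G1 = L NOR H = L
G5 = G2 NOR G3 = L NOR L = H
G7 = G2 AND I2 = L AND L = L
G8 = G7 NOR G5 = L NOR H = L

G5 = H, G8 = L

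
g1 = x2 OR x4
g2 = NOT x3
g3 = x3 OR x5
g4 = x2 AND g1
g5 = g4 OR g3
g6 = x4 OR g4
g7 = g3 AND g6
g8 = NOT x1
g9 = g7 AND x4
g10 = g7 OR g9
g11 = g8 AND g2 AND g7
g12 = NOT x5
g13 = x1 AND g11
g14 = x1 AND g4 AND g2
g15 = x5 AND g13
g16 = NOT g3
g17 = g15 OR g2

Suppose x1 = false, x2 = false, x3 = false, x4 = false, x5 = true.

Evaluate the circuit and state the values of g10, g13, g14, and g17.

g10 = false, g13 = false, g14 = false, g17 = true

g1 = x2 OR x4 = false OR false = false
g2 = NOT x3 = NOT false = true
g3 = x3 OR x5 = false OR true = true
g4 = x2 AND g1 = false AND false = false
g6 = x4 OR g4 = false OR false = false
g7 = g3 AND g6 = true AND false = false
g8 = NOT x1 = NOT false = true
g9 = g7 AND x4 = false AND false = false
g10 = g7 OR g9 = false OR false = false
g11 = g8 AND g2 AND g7 = true AND true AND false = false
g13 = x1 AND g11 = false AND false = false
g14 = x1 AND g4 AND g2 = false AND false AND true = false
g15 = x5 AND g13 = true AND false = false
g17 = g15 OR g2 = false OR true = true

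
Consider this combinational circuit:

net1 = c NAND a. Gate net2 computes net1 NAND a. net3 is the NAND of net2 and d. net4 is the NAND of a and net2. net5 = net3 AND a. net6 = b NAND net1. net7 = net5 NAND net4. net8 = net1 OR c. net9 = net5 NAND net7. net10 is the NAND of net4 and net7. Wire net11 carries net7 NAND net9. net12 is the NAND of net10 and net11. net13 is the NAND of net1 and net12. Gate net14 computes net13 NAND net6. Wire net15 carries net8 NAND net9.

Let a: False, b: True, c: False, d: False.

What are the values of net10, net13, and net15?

net1 = c NAND a = False NAND False = True
net2 = net1 NAND a = True NAND False = True
net3 = net2 NAND d = True NAND False = True
net4 = a NAND net2 = False NAND True = True
net5 = net3 AND a = True AND False = False
net7 = net5 NAND net4 = False NAND True = True
net8 = net1 OR c = True OR False = True
net9 = net5 NAND net7 = False NAND True = True
net10 = net4 NAND net7 = True NAND True = False
net11 = net7 NAND net9 = True NAND True = False
net12 = net10 NAND net11 = False NAND False = True
net13 = net1 NAND net12 = True NAND True = False
net15 = net8 NAND net9 = True NAND True = False

net10 = False; net13 = False; net15 = False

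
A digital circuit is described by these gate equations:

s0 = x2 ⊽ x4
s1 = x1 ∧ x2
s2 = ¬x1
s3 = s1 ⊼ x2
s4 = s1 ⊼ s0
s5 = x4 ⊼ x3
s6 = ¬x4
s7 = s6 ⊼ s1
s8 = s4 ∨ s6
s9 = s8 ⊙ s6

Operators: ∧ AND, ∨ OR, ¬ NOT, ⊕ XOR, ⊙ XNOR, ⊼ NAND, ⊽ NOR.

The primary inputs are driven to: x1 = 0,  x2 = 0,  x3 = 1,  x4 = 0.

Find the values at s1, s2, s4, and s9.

s0 = x2 NOR x4 = 0 NOR 0 = 1
s1 = x1 AND x2 = 0 AND 0 = 0
s2 = NOT x1 = NOT 0 = 1
s4 = s1 NAND s0 = 0 NAND 1 = 1
s6 = NOT x4 = NOT 0 = 1
s8 = s4 OR s6 = 1 OR 1 = 1
s9 = s8 XNOR s6 = 1 XNOR 1 = 1

s1 = 0, s2 = 1, s4 = 1, s9 = 1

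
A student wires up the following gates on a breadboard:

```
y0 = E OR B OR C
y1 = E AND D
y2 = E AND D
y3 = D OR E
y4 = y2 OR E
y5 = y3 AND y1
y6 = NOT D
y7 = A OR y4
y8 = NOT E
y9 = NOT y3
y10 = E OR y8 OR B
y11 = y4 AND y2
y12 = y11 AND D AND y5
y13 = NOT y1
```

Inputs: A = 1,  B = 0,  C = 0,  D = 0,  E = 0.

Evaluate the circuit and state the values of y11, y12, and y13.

y11 = 0, y12 = 0, y13 = 1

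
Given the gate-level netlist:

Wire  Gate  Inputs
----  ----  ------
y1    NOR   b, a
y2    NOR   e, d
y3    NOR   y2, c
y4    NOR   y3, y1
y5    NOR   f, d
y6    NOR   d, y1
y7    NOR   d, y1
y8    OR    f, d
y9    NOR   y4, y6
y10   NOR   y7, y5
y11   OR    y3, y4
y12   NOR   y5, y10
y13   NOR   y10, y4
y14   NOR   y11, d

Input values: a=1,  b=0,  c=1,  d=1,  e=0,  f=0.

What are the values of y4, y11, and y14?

y4 = 1, y11 = 1, y14 = 0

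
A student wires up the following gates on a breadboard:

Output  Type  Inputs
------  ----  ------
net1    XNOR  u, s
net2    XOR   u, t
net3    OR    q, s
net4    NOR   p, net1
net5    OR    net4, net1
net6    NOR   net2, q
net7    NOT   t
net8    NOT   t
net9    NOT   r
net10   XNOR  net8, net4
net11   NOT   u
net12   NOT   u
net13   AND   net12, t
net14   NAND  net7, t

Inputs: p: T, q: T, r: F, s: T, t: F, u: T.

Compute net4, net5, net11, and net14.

net4 = F, net5 = T, net11 = F, net14 = T

net1 = u XNOR s = T XNOR T = T
net4 = p NOR net1 = T NOR T = F
net5 = net4 OR net1 = F OR T = T
net7 = NOT t = NOT F = T
net11 = NOT u = NOT T = F
net14 = net7 NAND t = T NAND F = T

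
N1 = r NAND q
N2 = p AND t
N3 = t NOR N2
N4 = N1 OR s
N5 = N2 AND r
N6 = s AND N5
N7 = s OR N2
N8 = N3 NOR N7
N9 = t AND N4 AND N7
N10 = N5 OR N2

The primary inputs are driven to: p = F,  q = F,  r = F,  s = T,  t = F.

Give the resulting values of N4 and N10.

N4 = T; N10 = F

N1 = r NAND q = F NAND F = T
N2 = p AND t = F AND F = F
N4 = N1 OR s = T OR T = T
N5 = N2 AND r = F AND F = F
N10 = N5 OR N2 = F OR F = F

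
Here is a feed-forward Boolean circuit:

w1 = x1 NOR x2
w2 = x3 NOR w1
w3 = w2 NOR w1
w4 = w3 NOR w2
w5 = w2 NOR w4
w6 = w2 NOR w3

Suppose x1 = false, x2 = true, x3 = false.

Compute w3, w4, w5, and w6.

w1 = x1 NOR x2 = false NOR true = false
w2 = x3 NOR w1 = false NOR false = true
w3 = w2 NOR w1 = true NOR false = false
w4 = w3 NOR w2 = false NOR true = false
w5 = w2 NOR w4 = true NOR false = false
w6 = w2 NOR w3 = true NOR false = false

w3 = false, w4 = false, w5 = false, w6 = false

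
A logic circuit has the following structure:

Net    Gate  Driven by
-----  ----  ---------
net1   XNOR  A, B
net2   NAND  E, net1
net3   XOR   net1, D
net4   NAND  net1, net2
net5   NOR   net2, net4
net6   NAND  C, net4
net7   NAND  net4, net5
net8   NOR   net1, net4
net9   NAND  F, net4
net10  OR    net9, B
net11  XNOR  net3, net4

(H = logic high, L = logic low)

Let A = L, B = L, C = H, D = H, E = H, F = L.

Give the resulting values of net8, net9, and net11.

net1 = A XNOR B = L XNOR L = H
net2 = E NAND net1 = H NAND H = L
net3 = net1 XOR D = H XOR H = L
net4 = net1 NAND net2 = H NAND L = H
net8 = net1 NOR net4 = H NOR H = L
net9 = F NAND net4 = L NAND H = H
net11 = net3 XNOR net4 = L XNOR H = L

net8 = L; net9 = H; net11 = L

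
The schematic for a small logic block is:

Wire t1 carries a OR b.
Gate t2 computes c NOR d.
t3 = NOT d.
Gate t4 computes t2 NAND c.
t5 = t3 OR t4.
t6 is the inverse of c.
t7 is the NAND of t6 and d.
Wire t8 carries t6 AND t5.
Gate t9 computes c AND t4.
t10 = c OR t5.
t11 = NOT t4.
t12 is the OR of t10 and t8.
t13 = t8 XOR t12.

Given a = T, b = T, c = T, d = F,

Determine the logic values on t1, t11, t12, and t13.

t1 = T, t11 = F, t12 = T, t13 = T

t1 = a OR b = T OR T = T
t2 = c NOR d = T NOR F = F
t3 = NOT d = NOT F = T
t4 = t2 NAND c = F NAND T = T
t5 = t3 OR t4 = T OR T = T
t6 = NOT c = NOT T = F
t8 = t6 AND t5 = F AND T = F
t10 = c OR t5 = T OR T = T
t11 = NOT t4 = NOT T = F
t12 = t10 OR t8 = T OR F = T
t13 = t8 XOR t12 = F XOR T = T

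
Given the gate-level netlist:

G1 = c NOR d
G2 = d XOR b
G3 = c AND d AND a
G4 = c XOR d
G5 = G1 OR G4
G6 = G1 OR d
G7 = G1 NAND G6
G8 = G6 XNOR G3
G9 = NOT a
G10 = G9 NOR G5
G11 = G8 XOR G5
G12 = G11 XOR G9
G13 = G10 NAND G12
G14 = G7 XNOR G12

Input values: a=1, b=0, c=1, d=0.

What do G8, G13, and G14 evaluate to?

G8 = 1; G13 = 1; G14 = 0

G1 = c NOR d = 1 NOR 0 = 0
G3 = c AND d AND a = 1 AND 0 AND 1 = 0
G4 = c XOR d = 1 XOR 0 = 1
G5 = G1 OR G4 = 0 OR 1 = 1
G6 = G1 OR d = 0 OR 0 = 0
G7 = G1 NAND G6 = 0 NAND 0 = 1
G8 = G6 XNOR G3 = 0 XNOR 0 = 1
G9 = NOT a = NOT 1 = 0
G10 = G9 NOR G5 = 0 NOR 1 = 0
G11 = G8 XOR G5 = 1 XOR 1 = 0
G12 = G11 XOR G9 = 0 XOR 0 = 0
G13 = G10 NAND G12 = 0 NAND 0 = 1
G14 = G7 XNOR G12 = 1 XNOR 0 = 0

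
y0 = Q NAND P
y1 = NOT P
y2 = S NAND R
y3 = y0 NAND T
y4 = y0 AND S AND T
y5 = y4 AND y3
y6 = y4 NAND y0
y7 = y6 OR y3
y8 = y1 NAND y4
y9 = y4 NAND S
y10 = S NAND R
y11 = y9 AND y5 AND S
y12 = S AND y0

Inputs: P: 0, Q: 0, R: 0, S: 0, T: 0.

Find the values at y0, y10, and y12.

y0 = 1, y10 = 1, y12 = 0

y0 = Q NAND P = 0 NAND 0 = 1
y10 = S NAND R = 0 NAND 0 = 1
y12 = S AND y0 = 0 AND 1 = 0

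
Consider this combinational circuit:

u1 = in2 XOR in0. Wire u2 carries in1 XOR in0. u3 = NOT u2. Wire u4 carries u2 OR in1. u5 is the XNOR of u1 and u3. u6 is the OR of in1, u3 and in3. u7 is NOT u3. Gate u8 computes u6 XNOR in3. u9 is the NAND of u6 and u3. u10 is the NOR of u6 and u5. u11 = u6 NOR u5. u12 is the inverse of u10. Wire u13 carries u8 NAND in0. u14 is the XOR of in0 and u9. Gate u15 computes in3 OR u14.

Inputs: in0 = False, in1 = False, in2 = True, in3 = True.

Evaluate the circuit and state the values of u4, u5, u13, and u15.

u4 = False  u5 = True  u13 = True  u15 = True

u1 = in2 XOR in0 = True XOR False = True
u2 = in1 XOR in0 = False XOR False = False
u3 = NOT u2 = NOT False = True
u4 = u2 OR in1 = False OR False = False
u5 = u1 XNOR u3 = True XNOR True = True
u6 = in1 OR u3 OR in3 = False OR True OR True = True
u8 = u6 XNOR in3 = True XNOR True = True
u9 = u6 NAND u3 = True NAND True = False
u13 = u8 NAND in0 = True NAND False = True
u14 = in0 XOR u9 = False XOR False = False
u15 = in3 OR u14 = True OR False = True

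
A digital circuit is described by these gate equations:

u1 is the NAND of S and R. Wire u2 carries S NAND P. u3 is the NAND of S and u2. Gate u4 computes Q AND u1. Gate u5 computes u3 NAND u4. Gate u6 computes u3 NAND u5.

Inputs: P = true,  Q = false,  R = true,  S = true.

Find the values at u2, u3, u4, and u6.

u1 = S NAND R = true NAND true = false
u2 = S NAND P = true NAND true = false
u3 = S NAND u2 = true NAND false = true
u4 = Q AND u1 = false AND false = false
u5 = u3 NAND u4 = true NAND false = true
u6 = u3 NAND u5 = true NAND true = false

u2 = false; u3 = true; u4 = false; u6 = false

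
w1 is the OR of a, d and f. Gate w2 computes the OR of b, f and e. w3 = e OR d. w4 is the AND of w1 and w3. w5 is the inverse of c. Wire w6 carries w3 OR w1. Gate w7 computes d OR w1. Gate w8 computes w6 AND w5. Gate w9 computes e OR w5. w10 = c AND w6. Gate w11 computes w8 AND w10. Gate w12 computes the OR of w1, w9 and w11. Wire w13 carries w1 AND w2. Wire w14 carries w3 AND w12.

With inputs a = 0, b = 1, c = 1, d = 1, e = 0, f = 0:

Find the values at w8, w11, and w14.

w8 = 0; w11 = 0; w14 = 1

w1 = a OR d OR f = 0 OR 1 OR 0 = 1
w3 = e OR d = 0 OR 1 = 1
w5 = NOT c = NOT 1 = 0
w6 = w3 OR w1 = 1 OR 1 = 1
w8 = w6 AND w5 = 1 AND 0 = 0
w9 = e OR w5 = 0 OR 0 = 0
w10 = c AND w6 = 1 AND 1 = 1
w11 = w8 AND w10 = 0 AND 1 = 0
w12 = w1 OR w9 OR w11 = 1 OR 0 OR 0 = 1
w14 = w3 AND w12 = 1 AND 1 = 1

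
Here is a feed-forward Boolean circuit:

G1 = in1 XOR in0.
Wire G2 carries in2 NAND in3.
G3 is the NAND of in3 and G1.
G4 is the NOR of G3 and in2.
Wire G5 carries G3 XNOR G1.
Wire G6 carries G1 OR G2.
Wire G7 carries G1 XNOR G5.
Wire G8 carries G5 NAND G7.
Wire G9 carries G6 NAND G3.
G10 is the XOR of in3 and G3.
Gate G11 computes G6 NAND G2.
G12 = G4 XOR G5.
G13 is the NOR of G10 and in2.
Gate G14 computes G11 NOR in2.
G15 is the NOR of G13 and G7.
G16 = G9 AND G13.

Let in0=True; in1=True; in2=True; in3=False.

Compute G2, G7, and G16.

G2 = True  G7 = True  G16 = False

G1 = in1 XOR in0 = True XOR True = False
G2 = in2 NAND in3 = True NAND False = True
G3 = in3 NAND G1 = False NAND False = True
G5 = G3 XNOR G1 = True XNOR False = False
G6 = G1 OR G2 = False OR True = True
G7 = G1 XNOR G5 = False XNOR False = True
G9 = G6 NAND G3 = True NAND True = False
G10 = in3 XOR G3 = False XOR True = True
G13 = G10 NOR in2 = True NOR True = False
G16 = G9 AND G13 = False AND False = False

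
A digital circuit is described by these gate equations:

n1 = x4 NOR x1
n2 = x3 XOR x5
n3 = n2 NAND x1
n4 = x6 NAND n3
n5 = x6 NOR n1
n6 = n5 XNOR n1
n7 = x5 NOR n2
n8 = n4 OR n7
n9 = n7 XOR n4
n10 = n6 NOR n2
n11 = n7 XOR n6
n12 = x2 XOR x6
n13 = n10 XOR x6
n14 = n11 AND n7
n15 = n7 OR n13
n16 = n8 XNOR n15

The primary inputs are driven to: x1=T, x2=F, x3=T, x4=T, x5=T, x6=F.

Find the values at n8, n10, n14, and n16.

n8 = T  n10 = T  n14 = F  n16 = T

n1 = x4 NOR x1 = T NOR T = F
n2 = x3 XOR x5 = T XOR T = F
n3 = n2 NAND x1 = F NAND T = T
n4 = x6 NAND n3 = F NAND T = T
n5 = x6 NOR n1 = F NOR F = T
n6 = n5 XNOR n1 = T XNOR F = F
n7 = x5 NOR n2 = T NOR F = F
n8 = n4 OR n7 = T OR F = T
n10 = n6 NOR n2 = F NOR F = T
n11 = n7 XOR n6 = F XOR F = F
n13 = n10 XOR x6 = T XOR F = T
n14 = n11 AND n7 = F AND F = F
n15 = n7 OR n13 = F OR T = T
n16 = n8 XNOR n15 = T XNOR T = T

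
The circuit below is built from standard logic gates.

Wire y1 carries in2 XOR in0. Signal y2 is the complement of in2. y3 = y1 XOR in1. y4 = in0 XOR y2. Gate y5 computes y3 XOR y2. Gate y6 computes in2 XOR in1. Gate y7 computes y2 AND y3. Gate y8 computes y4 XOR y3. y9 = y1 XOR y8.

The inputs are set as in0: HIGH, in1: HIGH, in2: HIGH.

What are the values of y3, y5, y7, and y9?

y1 = in2 XOR in0 = HIGH XOR HIGH = LOW
y2 = NOT in2 = NOT HIGH = LOW
y3 = y1 XOR in1 = LOW XOR HIGH = HIGH
y4 = in0 XOR y2 = HIGH XOR LOW = HIGH
y5 = y3 XOR y2 = HIGH XOR LOW = HIGH
y7 = y2 AND y3 = LOW AND HIGH = LOW
y8 = y4 XOR y3 = HIGH XOR HIGH = LOW
y9 = y1 XOR y8 = LOW XOR LOW = LOW

y3 = HIGH, y5 = HIGH, y7 = LOW, y9 = LOW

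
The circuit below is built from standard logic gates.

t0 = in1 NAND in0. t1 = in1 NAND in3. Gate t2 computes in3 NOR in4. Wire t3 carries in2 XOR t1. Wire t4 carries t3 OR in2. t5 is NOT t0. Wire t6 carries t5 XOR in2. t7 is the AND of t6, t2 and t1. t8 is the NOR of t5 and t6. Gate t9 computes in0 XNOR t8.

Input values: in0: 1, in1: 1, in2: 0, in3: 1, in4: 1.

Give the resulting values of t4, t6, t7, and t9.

t0 = in1 NAND in0 = 1 NAND 1 = 0
t1 = in1 NAND in3 = 1 NAND 1 = 0
t2 = in3 NOR in4 = 1 NOR 1 = 0
t3 = in2 XOR t1 = 0 XOR 0 = 0
t4 = t3 OR in2 = 0 OR 0 = 0
t5 = NOT t0 = NOT 0 = 1
t6 = t5 XOR in2 = 1 XOR 0 = 1
t7 = t6 AND t2 AND t1 = 1 AND 0 AND 0 = 0
t8 = t5 NOR t6 = 1 NOR 1 = 0
t9 = in0 XNOR t8 = 1 XNOR 0 = 0

t4 = 0, t6 = 1, t7 = 0, t9 = 0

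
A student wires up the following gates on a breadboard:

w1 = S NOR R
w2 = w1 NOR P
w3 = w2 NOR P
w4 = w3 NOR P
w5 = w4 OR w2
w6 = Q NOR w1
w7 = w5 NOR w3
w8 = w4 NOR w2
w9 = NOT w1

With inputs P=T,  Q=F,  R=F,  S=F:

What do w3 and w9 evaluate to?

w1 = S NOR R = F NOR F = T
w2 = w1 NOR P = T NOR T = F
w3 = w2 NOR P = F NOR T = F
w9 = NOT w1 = NOT T = F

w3 = F, w9 = F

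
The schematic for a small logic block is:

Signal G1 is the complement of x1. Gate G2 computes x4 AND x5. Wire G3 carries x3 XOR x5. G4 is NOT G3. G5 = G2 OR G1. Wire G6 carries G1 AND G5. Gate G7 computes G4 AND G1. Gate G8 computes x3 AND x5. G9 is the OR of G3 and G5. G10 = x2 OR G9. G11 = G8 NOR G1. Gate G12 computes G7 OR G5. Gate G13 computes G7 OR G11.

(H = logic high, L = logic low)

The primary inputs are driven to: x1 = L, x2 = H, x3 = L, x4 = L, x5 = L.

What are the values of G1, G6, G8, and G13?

G1 = H; G6 = H; G8 = L; G13 = H

G1 = NOT x1 = NOT L = H
G2 = x4 AND x5 = L AND L = L
G3 = x3 XOR x5 = L XOR L = L
G4 = NOT G3 = NOT L = H
G5 = G2 OR G1 = L OR H = H
G6 = G1 AND G5 = H AND H = H
G7 = G4 AND G1 = H AND H = H
G8 = x3 AND x5 = L AND L = L
G11 = G8 NOR G1 = L NOR H = L
G13 = G7 OR G11 = H OR L = H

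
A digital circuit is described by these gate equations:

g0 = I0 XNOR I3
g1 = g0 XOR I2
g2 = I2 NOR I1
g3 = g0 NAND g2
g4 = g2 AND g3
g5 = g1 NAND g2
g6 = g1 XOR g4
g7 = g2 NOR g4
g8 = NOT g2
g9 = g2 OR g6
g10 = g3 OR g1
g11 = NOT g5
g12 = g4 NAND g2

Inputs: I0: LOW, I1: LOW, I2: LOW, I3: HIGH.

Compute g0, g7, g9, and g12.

g0 = LOW, g7 = LOW, g9 = HIGH, g12 = LOW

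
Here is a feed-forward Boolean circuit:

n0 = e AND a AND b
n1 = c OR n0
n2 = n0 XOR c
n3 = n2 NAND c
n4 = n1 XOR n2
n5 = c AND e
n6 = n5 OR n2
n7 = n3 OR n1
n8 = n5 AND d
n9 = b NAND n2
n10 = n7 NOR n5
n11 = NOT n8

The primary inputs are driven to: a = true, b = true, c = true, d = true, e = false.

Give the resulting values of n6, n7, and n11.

n6 = true; n7 = true; n11 = true

n0 = e AND a AND b = false AND true AND true = false
n1 = c OR n0 = true OR false = true
n2 = n0 XOR c = false XOR true = true
n3 = n2 NAND c = true NAND true = false
n5 = c AND e = true AND false = false
n6 = n5 OR n2 = false OR true = true
n7 = n3 OR n1 = false OR true = true
n8 = n5 AND d = false AND true = false
n11 = NOT n8 = NOT false = true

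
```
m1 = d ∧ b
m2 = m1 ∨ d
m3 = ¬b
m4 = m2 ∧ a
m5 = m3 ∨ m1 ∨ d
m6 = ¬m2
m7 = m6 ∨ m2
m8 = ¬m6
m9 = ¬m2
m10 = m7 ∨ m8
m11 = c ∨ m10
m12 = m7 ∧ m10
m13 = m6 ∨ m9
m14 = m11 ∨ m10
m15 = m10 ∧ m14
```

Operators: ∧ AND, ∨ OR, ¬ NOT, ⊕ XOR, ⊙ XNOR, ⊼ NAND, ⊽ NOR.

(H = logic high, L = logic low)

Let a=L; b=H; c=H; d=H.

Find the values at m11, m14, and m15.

m11 = H  m14 = H  m15 = H

m1 = d AND b = H AND H = H
m2 = m1 OR d = H OR H = H
m6 = NOT m2 = NOT H = L
m7 = m6 OR m2 = L OR H = H
m8 = NOT m6 = NOT L = H
m10 = m7 OR m8 = H OR H = H
m11 = c OR m10 = H OR H = H
m14 = m11 OR m10 = H OR H = H
m15 = m10 AND m14 = H AND H = H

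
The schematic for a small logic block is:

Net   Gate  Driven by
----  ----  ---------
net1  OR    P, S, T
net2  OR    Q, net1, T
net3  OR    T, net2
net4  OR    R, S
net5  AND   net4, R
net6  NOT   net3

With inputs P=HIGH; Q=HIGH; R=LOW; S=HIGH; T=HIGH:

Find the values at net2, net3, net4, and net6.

net2 = HIGH  net3 = HIGH  net4 = HIGH  net6 = LOW

net1 = P OR S OR T = HIGH OR HIGH OR HIGH = HIGH
net2 = Q OR net1 OR T = HIGH OR HIGH OR HIGH = HIGH
net3 = T OR net2 = HIGH OR HIGH = HIGH
net4 = R OR S = LOW OR HIGH = HIGH
net6 = NOT net3 = NOT HIGH = LOW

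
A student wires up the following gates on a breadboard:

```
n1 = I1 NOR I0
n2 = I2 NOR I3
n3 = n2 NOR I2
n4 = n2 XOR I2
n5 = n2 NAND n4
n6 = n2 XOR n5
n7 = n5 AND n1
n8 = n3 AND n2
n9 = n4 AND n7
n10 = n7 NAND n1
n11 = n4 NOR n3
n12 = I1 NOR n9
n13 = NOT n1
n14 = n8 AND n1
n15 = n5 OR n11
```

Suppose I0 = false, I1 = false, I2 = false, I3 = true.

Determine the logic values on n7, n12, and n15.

n1 = I1 NOR I0 = false NOR false = true
n2 = I2 NOR I3 = false NOR true = false
n3 = n2 NOR I2 = false NOR false = true
n4 = n2 XOR I2 = false XOR false = false
n5 = n2 NAND n4 = false NAND false = true
n7 = n5 AND n1 = true AND true = true
n9 = n4 AND n7 = false AND true = false
n11 = n4 NOR n3 = false NOR true = false
n12 = I1 NOR n9 = false NOR false = true
n15 = n5 OR n11 = true OR false = true

n7 = true, n12 = true, n15 = true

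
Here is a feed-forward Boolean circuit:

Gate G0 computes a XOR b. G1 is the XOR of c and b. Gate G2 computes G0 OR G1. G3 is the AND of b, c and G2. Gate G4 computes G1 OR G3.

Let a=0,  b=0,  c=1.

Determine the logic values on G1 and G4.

G0 = a XOR b = 0 XOR 0 = 0
G1 = c XOR b = 1 XOR 0 = 1
G2 = G0 OR G1 = 0 OR 1 = 1
G3 = b AND c AND G2 = 0 AND 1 AND 1 = 0
G4 = G1 OR G3 = 1 OR 0 = 1

G1 = 1; G4 = 1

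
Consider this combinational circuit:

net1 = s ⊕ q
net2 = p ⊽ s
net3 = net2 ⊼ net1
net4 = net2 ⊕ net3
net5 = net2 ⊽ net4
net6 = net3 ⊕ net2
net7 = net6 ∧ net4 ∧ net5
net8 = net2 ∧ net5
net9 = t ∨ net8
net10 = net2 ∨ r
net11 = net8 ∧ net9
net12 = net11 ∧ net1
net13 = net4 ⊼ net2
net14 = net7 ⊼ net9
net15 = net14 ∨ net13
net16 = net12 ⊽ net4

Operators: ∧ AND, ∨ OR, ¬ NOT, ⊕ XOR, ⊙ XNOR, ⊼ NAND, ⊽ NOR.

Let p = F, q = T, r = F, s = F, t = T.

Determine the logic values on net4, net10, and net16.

net4 = T, net10 = T, net16 = F

net1 = s XOR q = F XOR T = T
net2 = p NOR s = F NOR F = T
net3 = net2 NAND net1 = T NAND T = F
net4 = net2 XOR net3 = T XOR F = T
net5 = net2 NOR net4 = T NOR T = F
net8 = net2 AND net5 = T AND F = F
net9 = t OR net8 = T OR F = T
net10 = net2 OR r = T OR F = T
net11 = net8 AND net9 = F AND T = F
net12 = net11 AND net1 = F AND T = F
net16 = net12 NOR net4 = F NOR T = F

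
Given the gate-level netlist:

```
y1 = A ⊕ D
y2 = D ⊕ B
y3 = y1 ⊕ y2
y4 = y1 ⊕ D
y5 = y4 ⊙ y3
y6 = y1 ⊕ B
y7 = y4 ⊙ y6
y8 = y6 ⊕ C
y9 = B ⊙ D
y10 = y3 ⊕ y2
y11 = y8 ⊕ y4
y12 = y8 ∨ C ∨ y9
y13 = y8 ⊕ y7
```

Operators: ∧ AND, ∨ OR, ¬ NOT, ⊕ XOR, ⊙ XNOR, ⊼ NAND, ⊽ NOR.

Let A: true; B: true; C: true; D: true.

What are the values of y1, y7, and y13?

y1 = false, y7 = true, y13 = true

y1 = A XOR D = true XOR true = false
y4 = y1 XOR D = false XOR true = true
y6 = y1 XOR B = false XOR true = true
y7 = y4 XNOR y6 = true XNOR true = true
y8 = y6 XOR C = true XOR true = false
y13 = y8 XOR y7 = false XOR true = true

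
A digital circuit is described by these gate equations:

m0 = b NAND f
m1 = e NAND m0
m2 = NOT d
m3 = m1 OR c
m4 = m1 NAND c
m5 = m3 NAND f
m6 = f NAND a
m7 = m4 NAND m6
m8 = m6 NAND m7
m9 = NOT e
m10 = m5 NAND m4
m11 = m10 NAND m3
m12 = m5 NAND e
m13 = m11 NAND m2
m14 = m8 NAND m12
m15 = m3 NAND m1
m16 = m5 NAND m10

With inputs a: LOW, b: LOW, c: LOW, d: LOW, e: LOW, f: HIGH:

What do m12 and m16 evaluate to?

m12 = HIGH, m16 = HIGH

m0 = b NAND f = LOW NAND HIGH = HIGH
m1 = e NAND m0 = LOW NAND HIGH = HIGH
m3 = m1 OR c = HIGH OR LOW = HIGH
m4 = m1 NAND c = HIGH NAND LOW = HIGH
m5 = m3 NAND f = HIGH NAND HIGH = LOW
m10 = m5 NAND m4 = LOW NAND HIGH = HIGH
m12 = m5 NAND e = LOW NAND LOW = HIGH
m16 = m5 NAND m10 = LOW NAND HIGH = HIGH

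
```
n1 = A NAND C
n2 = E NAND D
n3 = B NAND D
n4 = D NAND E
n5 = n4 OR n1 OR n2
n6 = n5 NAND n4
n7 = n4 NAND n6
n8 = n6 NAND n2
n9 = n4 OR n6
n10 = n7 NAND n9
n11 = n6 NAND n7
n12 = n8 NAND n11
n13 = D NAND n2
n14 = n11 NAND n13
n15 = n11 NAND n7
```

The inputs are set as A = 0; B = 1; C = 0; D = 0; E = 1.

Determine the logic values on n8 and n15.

n1 = A NAND C = 0 NAND 0 = 1
n2 = E NAND D = 1 NAND 0 = 1
n4 = D NAND E = 0 NAND 1 = 1
n5 = n4 OR n1 OR n2 = 1 OR 1 OR 1 = 1
n6 = n5 NAND n4 = 1 NAND 1 = 0
n7 = n4 NAND n6 = 1 NAND 0 = 1
n8 = n6 NAND n2 = 0 NAND 1 = 1
n11 = n6 NAND n7 = 0 NAND 1 = 1
n15 = n11 NAND n7 = 1 NAND 1 = 0

n8 = 1, n15 = 0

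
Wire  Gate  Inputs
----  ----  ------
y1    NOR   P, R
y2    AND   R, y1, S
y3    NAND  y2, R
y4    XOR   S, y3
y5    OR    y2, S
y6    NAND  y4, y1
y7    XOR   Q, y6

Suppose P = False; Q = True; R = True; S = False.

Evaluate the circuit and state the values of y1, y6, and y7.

y1 = False, y6 = True, y7 = False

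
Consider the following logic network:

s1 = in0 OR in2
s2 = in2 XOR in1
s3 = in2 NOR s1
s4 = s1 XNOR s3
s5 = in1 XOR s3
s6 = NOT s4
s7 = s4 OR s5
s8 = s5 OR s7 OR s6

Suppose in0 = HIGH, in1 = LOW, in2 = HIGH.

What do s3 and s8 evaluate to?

s1 = in0 OR in2 = HIGH OR HIGH = HIGH
s3 = in2 NOR s1 = HIGH NOR HIGH = LOW
s4 = s1 XNOR s3 = HIGH XNOR LOW = LOW
s5 = in1 XOR s3 = LOW XOR LOW = LOW
s6 = NOT s4 = NOT LOW = HIGH
s7 = s4 OR s5 = LOW OR LOW = LOW
s8 = s5 OR s7 OR s6 = LOW OR LOW OR HIGH = HIGH

s3 = LOW, s8 = HIGH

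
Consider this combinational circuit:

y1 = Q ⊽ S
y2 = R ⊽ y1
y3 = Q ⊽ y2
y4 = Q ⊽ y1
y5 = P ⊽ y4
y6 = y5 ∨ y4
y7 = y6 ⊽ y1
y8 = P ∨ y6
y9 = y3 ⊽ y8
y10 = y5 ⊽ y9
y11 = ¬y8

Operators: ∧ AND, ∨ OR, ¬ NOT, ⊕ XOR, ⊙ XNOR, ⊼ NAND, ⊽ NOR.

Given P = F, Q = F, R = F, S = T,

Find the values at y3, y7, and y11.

y3 = F  y7 = F  y11 = F

y1 = Q NOR S = F NOR T = F
y2 = R NOR y1 = F NOR F = T
y3 = Q NOR y2 = F NOR T = F
y4 = Q NOR y1 = F NOR F = T
y5 = P NOR y4 = F NOR T = F
y6 = y5 OR y4 = F OR T = T
y7 = y6 NOR y1 = T NOR F = F
y8 = P OR y6 = F OR T = T
y11 = NOT y8 = NOT T = F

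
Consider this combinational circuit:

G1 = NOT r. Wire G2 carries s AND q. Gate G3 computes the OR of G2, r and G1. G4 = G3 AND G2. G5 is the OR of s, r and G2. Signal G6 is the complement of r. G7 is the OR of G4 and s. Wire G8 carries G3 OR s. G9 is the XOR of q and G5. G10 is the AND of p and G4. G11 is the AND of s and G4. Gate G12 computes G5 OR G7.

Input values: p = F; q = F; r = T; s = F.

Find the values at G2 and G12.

G2 = F  G12 = T

G1 = NOT r = NOT T = F
G2 = s AND q = F AND F = F
G3 = G2 OR r OR G1 = F OR T OR F = T
G4 = G3 AND G2 = T AND F = F
G5 = s OR r OR G2 = F OR T OR F = T
G7 = G4 OR s = F OR F = F
G12 = G5 OR G7 = T OR F = T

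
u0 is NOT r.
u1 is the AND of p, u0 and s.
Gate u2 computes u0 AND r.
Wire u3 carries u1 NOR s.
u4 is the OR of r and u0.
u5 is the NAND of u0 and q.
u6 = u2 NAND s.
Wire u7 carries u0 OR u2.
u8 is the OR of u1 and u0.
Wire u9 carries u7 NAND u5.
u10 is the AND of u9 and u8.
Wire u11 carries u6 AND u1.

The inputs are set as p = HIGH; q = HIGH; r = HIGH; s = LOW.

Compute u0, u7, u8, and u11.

u0 = NOT r = NOT HIGH = LOW
u1 = p AND u0 AND s = HIGH AND LOW AND LOW = LOW
u2 = u0 AND r = LOW AND HIGH = LOW
u6 = u2 NAND s = LOW NAND LOW = HIGH
u7 = u0 OR u2 = LOW OR LOW = LOW
u8 = u1 OR u0 = LOW OR LOW = LOW
u11 = u6 AND u1 = HIGH AND LOW = LOW

u0 = LOW  u7 = LOW  u8 = LOW  u11 = LOW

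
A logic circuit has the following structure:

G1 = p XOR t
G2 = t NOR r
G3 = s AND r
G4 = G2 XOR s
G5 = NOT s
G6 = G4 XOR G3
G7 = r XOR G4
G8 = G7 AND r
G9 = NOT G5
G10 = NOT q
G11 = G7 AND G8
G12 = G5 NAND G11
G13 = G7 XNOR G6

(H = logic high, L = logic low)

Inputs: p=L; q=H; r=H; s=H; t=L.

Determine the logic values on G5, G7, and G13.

G5 = L, G7 = L, G13 = H

G2 = t NOR r = L NOR H = L
G3 = s AND r = H AND H = H
G4 = G2 XOR s = L XOR H = H
G5 = NOT s = NOT H = L
G6 = G4 XOR G3 = H XOR H = L
G7 = r XOR G4 = H XOR H = L
G13 = G7 XNOR G6 = L XNOR L = H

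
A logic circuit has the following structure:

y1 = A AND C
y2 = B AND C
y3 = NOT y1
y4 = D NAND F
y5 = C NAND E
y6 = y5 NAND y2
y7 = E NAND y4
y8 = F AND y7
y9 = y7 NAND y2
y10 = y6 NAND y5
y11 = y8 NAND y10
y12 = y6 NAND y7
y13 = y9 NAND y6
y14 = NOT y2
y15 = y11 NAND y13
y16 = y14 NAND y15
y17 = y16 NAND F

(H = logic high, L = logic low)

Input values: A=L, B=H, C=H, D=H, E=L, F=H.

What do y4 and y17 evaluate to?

y2 = B AND C = H AND H = H
y4 = D NAND F = H NAND H = L
y5 = C NAND E = H NAND L = H
y6 = y5 NAND y2 = H NAND H = L
y7 = E NAND y4 = L NAND L = H
y8 = F AND y7 = H AND H = H
y9 = y7 NAND y2 = H NAND H = L
y10 = y6 NAND y5 = L NAND H = H
y11 = y8 NAND y10 = H NAND H = L
y13 = y9 NAND y6 = L NAND L = H
y14 = NOT y2 = NOT H = L
y15 = y11 NAND y13 = L NAND H = H
y16 = y14 NAND y15 = L NAND H = H
y17 = y16 NAND F = H NAND H = L

y4 = L; y17 = L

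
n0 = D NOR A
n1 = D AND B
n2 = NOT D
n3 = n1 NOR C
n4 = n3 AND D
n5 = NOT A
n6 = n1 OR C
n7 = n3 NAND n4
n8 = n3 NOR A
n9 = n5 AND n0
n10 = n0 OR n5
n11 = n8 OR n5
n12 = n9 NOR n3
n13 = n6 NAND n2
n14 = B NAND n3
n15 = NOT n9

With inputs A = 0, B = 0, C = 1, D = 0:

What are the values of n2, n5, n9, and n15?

n2 = 1; n5 = 1; n9 = 1; n15 = 0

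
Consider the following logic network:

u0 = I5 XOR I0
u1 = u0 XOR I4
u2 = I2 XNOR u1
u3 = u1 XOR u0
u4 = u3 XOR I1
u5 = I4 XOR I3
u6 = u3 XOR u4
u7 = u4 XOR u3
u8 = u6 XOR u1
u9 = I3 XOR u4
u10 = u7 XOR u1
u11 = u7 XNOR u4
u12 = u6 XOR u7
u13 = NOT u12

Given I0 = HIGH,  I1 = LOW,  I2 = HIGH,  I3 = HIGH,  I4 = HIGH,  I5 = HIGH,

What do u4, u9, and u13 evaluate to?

u0 = I5 XOR I0 = HIGH XOR HIGH = LOW
u1 = u0 XOR I4 = LOW XOR HIGH = HIGH
u3 = u1 XOR u0 = HIGH XOR LOW = HIGH
u4 = u3 XOR I1 = HIGH XOR LOW = HIGH
u6 = u3 XOR u4 = HIGH XOR HIGH = LOW
u7 = u4 XOR u3 = HIGH XOR HIGH = LOW
u9 = I3 XOR u4 = HIGH XOR HIGH = LOW
u12 = u6 XOR u7 = LOW XOR LOW = LOW
u13 = NOT u12 = NOT LOW = HIGH

u4 = HIGH, u9 = LOW, u13 = HIGH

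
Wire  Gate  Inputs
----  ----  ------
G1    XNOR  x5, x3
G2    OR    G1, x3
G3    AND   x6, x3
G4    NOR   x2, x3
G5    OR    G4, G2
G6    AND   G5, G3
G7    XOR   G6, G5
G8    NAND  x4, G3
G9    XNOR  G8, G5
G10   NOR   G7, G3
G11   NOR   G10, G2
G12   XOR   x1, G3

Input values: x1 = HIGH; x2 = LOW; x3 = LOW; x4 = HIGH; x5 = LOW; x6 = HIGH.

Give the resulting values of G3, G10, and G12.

G1 = x5 XNOR x3 = LOW XNOR LOW = HIGH
G2 = G1 OR x3 = HIGH OR LOW = HIGH
G3 = x6 AND x3 = HIGH AND LOW = LOW
G4 = x2 NOR x3 = LOW NOR LOW = HIGH
G5 = G4 OR G2 = HIGH OR HIGH = HIGH
G6 = G5 AND G3 = HIGH AND LOW = LOW
G7 = G6 XOR G5 = LOW XOR HIGH = HIGH
G10 = G7 NOR G3 = HIGH NOR LOW = LOW
G12 = x1 XOR G3 = HIGH XOR LOW = HIGH

G3 = LOW  G10 = LOW  G12 = HIGH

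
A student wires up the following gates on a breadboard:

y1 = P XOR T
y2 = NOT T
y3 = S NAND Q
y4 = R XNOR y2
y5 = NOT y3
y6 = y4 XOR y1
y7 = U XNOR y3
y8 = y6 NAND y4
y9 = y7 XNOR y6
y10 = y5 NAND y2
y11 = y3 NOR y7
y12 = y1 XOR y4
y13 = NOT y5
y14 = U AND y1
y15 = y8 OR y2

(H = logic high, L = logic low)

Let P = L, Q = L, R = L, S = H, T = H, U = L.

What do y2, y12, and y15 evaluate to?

y1 = P XOR T = L XOR H = H
y2 = NOT T = NOT H = L
y4 = R XNOR y2 = L XNOR L = H
y6 = y4 XOR y1 = H XOR H = L
y8 = y6 NAND y4 = L NAND H = H
y12 = y1 XOR y4 = H XOR H = L
y15 = y8 OR y2 = H OR L = H

y2 = L; y12 = L; y15 = H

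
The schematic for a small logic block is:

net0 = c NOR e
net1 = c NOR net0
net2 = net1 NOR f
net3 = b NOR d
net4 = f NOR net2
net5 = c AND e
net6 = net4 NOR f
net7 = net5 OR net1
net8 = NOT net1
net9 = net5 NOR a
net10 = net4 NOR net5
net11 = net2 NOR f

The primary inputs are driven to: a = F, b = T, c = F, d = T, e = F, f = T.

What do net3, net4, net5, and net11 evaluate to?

net3 = F, net4 = F, net5 = F, net11 = F

net0 = c NOR e = F NOR F = T
net1 = c NOR net0 = F NOR T = F
net2 = net1 NOR f = F NOR T = F
net3 = b NOR d = T NOR T = F
net4 = f NOR net2 = T NOR F = F
net5 = c AND e = F AND F = F
net11 = net2 NOR f = F NOR T = F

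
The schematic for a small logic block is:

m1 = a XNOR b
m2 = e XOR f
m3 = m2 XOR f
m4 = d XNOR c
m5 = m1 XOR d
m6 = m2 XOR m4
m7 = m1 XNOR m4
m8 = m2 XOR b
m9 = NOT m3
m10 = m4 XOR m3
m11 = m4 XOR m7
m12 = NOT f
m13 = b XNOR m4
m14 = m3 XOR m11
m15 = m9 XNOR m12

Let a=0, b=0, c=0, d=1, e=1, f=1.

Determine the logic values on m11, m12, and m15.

m11 = 0  m12 = 0  m15 = 1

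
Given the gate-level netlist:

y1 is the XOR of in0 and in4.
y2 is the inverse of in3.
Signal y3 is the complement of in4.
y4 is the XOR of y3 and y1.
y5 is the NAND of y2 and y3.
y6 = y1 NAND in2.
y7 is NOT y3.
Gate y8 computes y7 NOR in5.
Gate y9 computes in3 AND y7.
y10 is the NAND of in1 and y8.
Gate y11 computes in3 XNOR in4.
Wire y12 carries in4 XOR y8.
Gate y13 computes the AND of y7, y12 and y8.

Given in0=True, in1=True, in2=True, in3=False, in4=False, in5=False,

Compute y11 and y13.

y3 = NOT in4 = NOT False = True
y7 = NOT y3 = NOT True = False
y8 = y7 NOR in5 = False NOR False = True
y11 = in3 XNOR in4 = False XNOR False = True
y12 = in4 XOR y8 = False XOR True = True
y13 = y7 AND y12 AND y8 = False AND True AND True = False

y11 = True; y13 = False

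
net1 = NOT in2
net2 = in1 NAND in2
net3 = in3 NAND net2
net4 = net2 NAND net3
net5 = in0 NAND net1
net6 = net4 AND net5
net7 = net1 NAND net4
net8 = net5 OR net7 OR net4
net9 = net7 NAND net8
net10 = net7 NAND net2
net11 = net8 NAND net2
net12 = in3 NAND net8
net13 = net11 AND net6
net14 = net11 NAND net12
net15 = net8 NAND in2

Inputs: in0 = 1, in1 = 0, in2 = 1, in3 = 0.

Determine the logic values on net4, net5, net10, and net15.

net1 = NOT in2 = NOT 1 = 0
net2 = in1 NAND in2 = 0 NAND 1 = 1
net3 = in3 NAND net2 = 0 NAND 1 = 1
net4 = net2 NAND net3 = 1 NAND 1 = 0
net5 = in0 NAND net1 = 1 NAND 0 = 1
net7 = net1 NAND net4 = 0 NAND 0 = 1
net8 = net5 OR net7 OR net4 = 1 OR 1 OR 0 = 1
net10 = net7 NAND net2 = 1 NAND 1 = 0
net15 = net8 NAND in2 = 1 NAND 1 = 0

net4 = 0; net5 = 1; net10 = 0; net15 = 0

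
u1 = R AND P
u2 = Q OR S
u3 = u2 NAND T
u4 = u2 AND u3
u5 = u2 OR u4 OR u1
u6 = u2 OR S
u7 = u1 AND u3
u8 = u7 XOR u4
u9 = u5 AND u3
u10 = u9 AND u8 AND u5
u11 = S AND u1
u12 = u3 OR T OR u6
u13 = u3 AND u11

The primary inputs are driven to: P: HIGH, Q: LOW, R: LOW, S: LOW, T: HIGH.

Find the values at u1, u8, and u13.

u1 = LOW, u8 = LOW, u13 = LOW

u1 = R AND P = LOW AND HIGH = LOW
u2 = Q OR S = LOW OR LOW = LOW
u3 = u2 NAND T = LOW NAND HIGH = HIGH
u4 = u2 AND u3 = LOW AND HIGH = LOW
u7 = u1 AND u3 = LOW AND HIGH = LOW
u8 = u7 XOR u4 = LOW XOR LOW = LOW
u11 = S AND u1 = LOW AND LOW = LOW
u13 = u3 AND u11 = HIGH AND LOW = LOW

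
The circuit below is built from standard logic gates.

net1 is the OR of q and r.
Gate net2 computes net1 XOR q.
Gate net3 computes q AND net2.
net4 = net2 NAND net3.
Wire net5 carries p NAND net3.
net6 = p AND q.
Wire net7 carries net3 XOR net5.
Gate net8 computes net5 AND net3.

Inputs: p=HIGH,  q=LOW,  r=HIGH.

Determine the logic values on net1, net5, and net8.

net1 = q OR r = LOW OR HIGH = HIGH
net2 = net1 XOR q = HIGH XOR LOW = HIGH
net3 = q AND net2 = LOW AND HIGH = LOW
net5 = p NAND net3 = HIGH NAND LOW = HIGH
net8 = net5 AND net3 = HIGH AND LOW = LOW

net1 = HIGH; net5 = HIGH; net8 = LOW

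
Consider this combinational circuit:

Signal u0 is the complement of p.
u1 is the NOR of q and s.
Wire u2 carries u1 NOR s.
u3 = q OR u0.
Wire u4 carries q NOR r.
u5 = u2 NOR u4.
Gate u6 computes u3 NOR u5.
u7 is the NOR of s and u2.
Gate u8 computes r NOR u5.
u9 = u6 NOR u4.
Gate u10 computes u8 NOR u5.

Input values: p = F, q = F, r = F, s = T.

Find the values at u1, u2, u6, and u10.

u1 = F, u2 = F, u6 = F, u10 = F

u0 = NOT p = NOT F = T
u1 = q NOR s = F NOR T = F
u2 = u1 NOR s = F NOR T = F
u3 = q OR u0 = F OR T = T
u4 = q NOR r = F NOR F = T
u5 = u2 NOR u4 = F NOR T = F
u6 = u3 NOR u5 = T NOR F = F
u8 = r NOR u5 = F NOR F = T
u10 = u8 NOR u5 = T NOR F = F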